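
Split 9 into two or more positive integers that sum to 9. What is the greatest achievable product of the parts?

27

Let f[k] be the best product for length k (with at least one cut). For each first piece i, the rest contributes max(k−i, f[k−i]).
f[2] = 1*max(1,0) = 1*1 = 1
f[3] = 1*max(2,1) = 1*2 = 2
f[4] = 2*max(2,1) = 2*2 = 4
f[5] = 2*max(3,2) = 2*3 = 6
f[6] = 3*max(3,2) = 3*3 = 9
f[7] = 2*max(5,6) = 2*6 = 12
f[8] = 2*max(6,9) = 2*9 = 18
f[9] = 3*max(6,9) = 3*9 = 27
One optimal split: 3 + 3 + 3; product 3*3*3 = 27.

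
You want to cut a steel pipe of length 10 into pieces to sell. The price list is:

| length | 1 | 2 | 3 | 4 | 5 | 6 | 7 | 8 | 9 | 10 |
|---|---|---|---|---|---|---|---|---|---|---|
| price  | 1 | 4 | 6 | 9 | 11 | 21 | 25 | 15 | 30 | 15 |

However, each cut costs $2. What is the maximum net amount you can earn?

Build net[k] bottom-up: net[k] = max over allowed piece i of (p[i] + net[k−i]) − 2 per cut.
net[1] = 1
net[2] = max(1+1-2, 4+0) = 4
net[3] = max(1+4-2, 4+1-2, 6+0) = 6
net[4] = max(1+6-2, 4+4-2, 6+1-2, 9+0) = 9
net[5] = max(1+9-2, 4+6-2, 6+4-2, 9+1-2, 11+0) = 11
net[6] = max(1+11-2, 4+9-2, 6+6-2, 9+4-2, 11+1-2, 21+0) = 21
net[7] = max(1+21-2, 4+11-2, 6+9-2, …, 21+1-2, 25+0) = 25
net[8] = max(1+25-2, 4+21-2, 6+11-2, …, 25+1-2, 15+0) = 24
net[9] = max(1+24-2, 4+25-2, 6+21-2, …, 15+1-2, 30+0) = 30
net[10] = max(1+30-2, 4+24-2, 6+25-2, …, 30+1-2, 15+0) = 29
One optimal plan: pieces 9 + 1 (1 cut) → $31 − $2 = $29.

29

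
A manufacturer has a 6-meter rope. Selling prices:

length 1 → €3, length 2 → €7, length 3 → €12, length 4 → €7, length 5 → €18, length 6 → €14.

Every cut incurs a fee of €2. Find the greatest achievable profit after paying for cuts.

22

Let net[k] be the best obtainable value from length k. For each k, try every first piece i and keep the best of price[i] + net[k−i] minus the 2 cut fee when i<k.
net[1] = 3
net[2] = max(3+3-2, 7+0) = 7
net[3] = max(3+7-2, 7+3-2, 12+0) = 12
net[4] = max(3+12-2, 7+7-2, 12+3-2, 7+0) = 13
net[5] = max(3+13-2, 7+12-2, 12+7-2, 7+3-2, 18+0) = 18
net[6] = max(3+18-2, 7+13-2, 12+12-2, 7+7-2, 18+3-2, 14+0) = 22
One optimal plan: pieces 3 + 3 (1 cut) → €24 − €2 = €22.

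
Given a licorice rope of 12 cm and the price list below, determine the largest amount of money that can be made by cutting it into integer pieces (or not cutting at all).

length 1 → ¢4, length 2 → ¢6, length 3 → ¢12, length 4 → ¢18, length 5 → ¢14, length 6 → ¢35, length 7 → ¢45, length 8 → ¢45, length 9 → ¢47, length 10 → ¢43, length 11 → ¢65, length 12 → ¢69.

70

Let r[k] be the best obtainable value from length k. For each k, try every first piece i and keep the best of price[i] + r[k−i].
r[1] = 4
r[2] = max(4+4, 6+0) = 8
r[3] = max(4+8, 6+4, 12+0) = 12
r[4] = max(4+12, 6+8, 12+4, 18+0) = 18
r[5] = max(4+18, 6+12, 12+8, 18+4, 14+0) = 22
r[6] = max(4+22, 6+18, 12+12, 18+8, 14+4, 35+0) = 35
r[7] = max(4+35, 6+22, 12+18, …, 35+4, 45+0) = 45
r[8] = max(4+45, 6+35, 12+22, …, 45+4, 45+0) = 49
r[9] = max(4+49, 6+45, 12+35, …, 45+4, 47+0) = 53
r[10] = max(4+53, 6+49, 12+45, …, 47+4, 43+0) = 57
r[11] = max(4+57, 6+53, 12+49, …, 43+4, 65+0) = 65
r[12] = max(4+65, 6+57, 12+53, …, 65+4, 69+0) = 70
One optimal cutting: 6 + 6 → ¢35 + ¢35 = ¢70.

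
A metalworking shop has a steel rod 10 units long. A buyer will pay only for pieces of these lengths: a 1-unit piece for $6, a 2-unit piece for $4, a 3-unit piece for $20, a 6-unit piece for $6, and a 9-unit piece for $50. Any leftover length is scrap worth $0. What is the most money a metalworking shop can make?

Consider every possible first cut. r[k] is the best of p[i]+r[k−i] over all sellable i≤k.
r[1] = 6
r[2] = max(6+6, 4+0) = 12
r[3] = max(6+12, 4+6, 20+0) = 20
r[4] = max(6+20, 4+12, 20+6) = 26
r[5] = max(6+26, 4+20, 20+12) = 32
r[6] = max(6+32, 4+26, 20+20, 6+0) = 40
r[7] = max(6+40, 4+32, 20+26, 6+6) = 46
r[8] = max(6+46, 4+40, 20+32, 6+12) = 52
r[9] = max(6+52, 4+46, 20+40, 6+20, 50+0) = 60
r[10] = max(6+60, 4+52, 20+46, 6+26, 50+6) = 66
One optimal cutting: 3 + 3 + 3 + 1 → $66.

66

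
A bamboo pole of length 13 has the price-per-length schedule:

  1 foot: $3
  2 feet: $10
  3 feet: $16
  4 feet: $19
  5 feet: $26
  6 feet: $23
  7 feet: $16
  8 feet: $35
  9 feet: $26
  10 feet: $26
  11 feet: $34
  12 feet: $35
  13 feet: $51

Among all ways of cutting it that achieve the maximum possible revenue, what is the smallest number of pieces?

Consider every possible first cut. r[k] is the best of p[i]+r[k−i] over all sellable i≤k.
r[1] = 3
r[2] = max(3+3, 10+0) = 10
r[3] = max(3+10, 10+3, 16+0) = 16
r[4] = max(3+16, 10+10, 16+3, 19+0) = 20
r[5] = max(3+20, 10+16, 16+10, 19+3, 26+0) = 26
r[6] = max(3+26, 10+20, 16+16, 19+10, 26+3, 23+0) = 32
r[7] = max(3+32, 10+26, 16+20, …, 23+3, 16+0) = 36
r[8] = max(3+36, 10+32, 16+26, …, 16+3, 35+0) = 42
r[9] = max(3+42, 10+36, 16+32, …, 35+3, 26+0) = 48
r[10] = max(3+48, 10+42, 16+36, …, 26+3, 26+0) = 52
r[11] = max(3+52, 10+48, 16+42, …, 26+3, 34+0) = 58
r[12] = max(3+58, 10+52, 16+48, …, 34+3, 35+0) = 64
r[13] = max(3+64, 10+58, 16+52, …, 35+3, 51+0) = 68
Maximum revenue is $68.
Now minimize piece count subject to staying optimal: for each k, pieces[k] = 1 + min over i with p[i]+r[k−i]=r[k] of pieces[k−i].
pieces[10] = 2
pieces[11] = 3
pieces[12] = 4
pieces[13] = 3

3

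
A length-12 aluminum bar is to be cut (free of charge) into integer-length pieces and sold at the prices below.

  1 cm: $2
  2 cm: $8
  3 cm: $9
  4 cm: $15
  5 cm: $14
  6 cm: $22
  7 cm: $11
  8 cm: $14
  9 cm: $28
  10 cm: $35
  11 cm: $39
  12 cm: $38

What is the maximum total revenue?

Consider every possible first cut. r[k] is the best of p[i]+r[k−i] over all sellable i≤k.
r[1] = 2
r[2] = max(2+2, 8+0) = 8
r[3] = max(2+8, 8+2, 9+0) = 10
r[4] = max(2+10, 8+8, 9+2, 15+0) = 16
r[5] = max(2+16, 8+10, 9+8, 15+2, 14+0) = 18
r[6] = max(2+18, 8+16, 9+10, 15+8, 14+2, 22+0) = 24
r[7] = max(2+24, 8+18, 9+16, …, 22+2, 11+0) = 26
r[8] = max(2+26, 8+24, 9+18, …, 11+2, 14+0) = 32
r[9] = max(2+32, 8+26, 9+24, …, 14+2, 28+0) = 34
r[10] = max(2+34, 8+32, 9+26, …, 28+2, 35+0) = 40
r[11] = max(2+40, 8+34, 9+32, …, 35+2, 39+0) = 42
r[12] = max(2+42, 8+40, 9+34, …, 39+2, 38+0) = 48
One optimal cutting: 2 + 2 + 2 + 2 + 2 + 2 → $8 + $8 + $8 + $8 + $8 + $8 = $48.

48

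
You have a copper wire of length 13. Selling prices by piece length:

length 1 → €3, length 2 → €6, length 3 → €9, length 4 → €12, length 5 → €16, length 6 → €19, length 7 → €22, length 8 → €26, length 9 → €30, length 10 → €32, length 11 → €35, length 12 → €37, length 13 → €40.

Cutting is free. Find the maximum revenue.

42

Build r[k] bottom-up: r[k] = max over allowed piece i of (p[i] + r[k−i]).
r[1] = 3
r[2] = 6  (first piece 1, then r[1]=3)
r[3] = 9  (first piece 1, then r[2]=6)
r[4] = 12  (first piece 1, then r[3]=9)
r[5] = 16
r[6] = 19  (first piece 1, then r[5]=16)
r[7] = 22  (first piece 1, then r[6]=19)
r[8] = 26
r[9] = 30
r[10] = 33  (first piece 1, then r[9]=30)
r[11] = 36  (first piece 1, then r[10]=33)
r[12] = 39  (first piece 1, then r[11]=36)
r[13] = 42  (first piece 1, then r[12]=39)
One optimal cutting: 9 + 1 + 1 + 1 + 1 → €30 + €3 + €3 + €3 + €3 = €42.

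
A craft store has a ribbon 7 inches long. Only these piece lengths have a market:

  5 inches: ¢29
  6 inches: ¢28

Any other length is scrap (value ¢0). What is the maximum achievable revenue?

29

Let f[k] be the best obtainable value from length k. For each k, try every first piece i and keep the best of price[i] + f[k−i].
f[1] = 0
f[2] = 0
f[3] = 0
f[4] = 0
f[5] = 29
f[6] = max(29+0, 28+0) = 29
f[7] = max(29+0, 28+0) = 29
One optimal cutting: pieces 5 with 2 inches of scrap → ¢29.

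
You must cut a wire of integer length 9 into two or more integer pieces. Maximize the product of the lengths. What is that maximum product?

Let m[k] be the best product for length k (with at least one cut). For each first piece i, the rest contributes max(k−i, m[k−i]).
m[2] = 1·max(1,0) = 1·1 = 1
m[3] = max(1·2, 2·1) = 2
m[4] = max(1·3, 2·2, 3·1) = 4
m[5] = max(1·4, 2·3, 3·2, 4·1) = 6
m[6] = max(1·6, 2·4, 3·3, 4·2, 5·1) = 9
m[7] = max(1·9, 2·6, 3·4, 4·3, 5·2, 6·1) = 12
m[8] = max(1·12, 2·9, 3·6, …, 6·2, 7·1) = 18
m[9] = max(1·18, 2·12, 3·9, …, 7·2, 8·1) = 27
One optimal split: 3 + 3 + 3; product 3·3·3 = 27.

27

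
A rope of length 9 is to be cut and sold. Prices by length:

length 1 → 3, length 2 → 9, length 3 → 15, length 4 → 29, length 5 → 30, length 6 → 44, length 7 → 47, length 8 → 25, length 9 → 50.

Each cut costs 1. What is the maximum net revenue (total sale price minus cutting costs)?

59

Consider every possible first cut. r[k] is the best of p[i]+r[k−i] over all sellable i≤k, charging 1 whenever i<k.
r[1] = 3
r[2] = 9
r[3] = 15
r[4] = 29
r[5] = 31  (first piece 1, then r[4]=29)
r[6] = 44
r[7] = 47
r[8] = 57  (first piece 4, then r[4]=29)
r[9] = 59  (first piece 1, then r[8]=57)
One optimal plan: pieces 4 + 4 + 1 (2 cuts) → 61 − 2 = 59.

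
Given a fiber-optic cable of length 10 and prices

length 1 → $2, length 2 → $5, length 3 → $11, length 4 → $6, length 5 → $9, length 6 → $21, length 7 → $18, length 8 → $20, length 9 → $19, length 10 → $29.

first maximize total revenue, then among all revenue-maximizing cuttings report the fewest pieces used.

Build r[k] bottom-up: r[k] = max over allowed piece i of (p[i] + r[k−i]).
r[1] = 2
r[2] = max(2+2, 5+0) = 5
r[3] = max(2+5, 5+2, 11+0) = 11
r[4] = max(2+11, 5+5, 11+2, 6+0) = 13
r[5] = max(2+13, 5+11, 11+5, 6+2, 9+0) = 16
r[6] = max(2+16, 5+13, 11+11, 6+5, 9+2, 21+0) = 22
r[7] = max(2+22, 5+16, 11+13, …, 21+2, 18+0) = 24
r[8] = max(2+24, 5+22, 11+16, …, 18+2, 20+0) = 27
r[9] = max(2+27, 5+24, 11+22, …, 20+2, 19+0) = 33
r[10] = max(2+33, 5+27, 11+24, …, 19+2, 29+0) = 35
Maximum revenue is $35.
Now minimize piece count subject to staying optimal: for each k, pieces[k] = 1 + min over i with p[i]+r[k−i]=r[k] of pieces[k−i].
pieces[7] = 3
pieces[8] = 3
pieces[9] = 3
pieces[10] = 4

4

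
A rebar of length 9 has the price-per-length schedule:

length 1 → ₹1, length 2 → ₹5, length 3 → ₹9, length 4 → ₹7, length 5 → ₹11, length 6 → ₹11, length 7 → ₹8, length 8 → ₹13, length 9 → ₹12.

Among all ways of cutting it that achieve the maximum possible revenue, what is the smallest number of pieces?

Consider every possible first cut. r[k] is the best of p[i]+r[k−i] over all sellable i≤k.
r[1] = 1
r[2] = max(1+1, 5+0) = 5
r[3] = max(1+5, 5+1, 9+0) = 9
r[4] = max(1+9, 5+5, 9+1, 7+0) = 10
r[5] = max(1+10, 5+9, 9+5, 7+1, 11+0) = 14
r[6] = max(1+14, 5+10, 9+9, 7+5, 11+1, 11+0) = 18
r[7] = max(1+18, 5+14, 9+10, …, 11+1, 8+0) = 19
r[8] = max(1+19, 5+18, 9+14, …, 8+1, 13+0) = 23
r[9] = max(1+23, 5+19, 9+18, …, 13+1, 12+0) = 27
Maximum revenue is ₹27.
Now minimize piece count subject to staying optimal: for each k, pieces[k] = 1 + min over i with p[i]+r[k−i]=r[k] of pieces[k−i].
pieces[6] = 2
pieces[7] = 3
pieces[8] = 3
pieces[9] = 3

3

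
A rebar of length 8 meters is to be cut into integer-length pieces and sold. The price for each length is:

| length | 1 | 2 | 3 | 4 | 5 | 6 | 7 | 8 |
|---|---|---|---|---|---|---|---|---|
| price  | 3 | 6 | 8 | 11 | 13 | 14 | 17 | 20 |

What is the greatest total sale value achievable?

24

Let v[k] be the best obtainable value from length k. For each k, try every first piece i and keep the best of price[i] + v[k−i].
v[1] = 3
v[2] = max(3+3, 6+0) = 6
v[3] = max(3+6, 6+3, 8+0) = 9
v[4] = max(3+9, 6+6, 8+3, 11+0) = 12
v[5] = max(3+12, 6+9, 8+6, 11+3, 13+0) = 15
v[6] = max(3+15, 6+12, 8+9, 11+6, 13+3, 14+0) = 18
v[7] = max(3+18, 6+15, 8+12, …, 14+3, 17+0) = 21
v[8] = max(3+21, 6+18, 8+15, …, 17+3, 20+0) = 24
One optimal cutting: 1 + 1 + 1 + 1 + 1 + 1 + 1 + 1 → ₹3 + ₹3 + ₹3 + ₹3 + ₹3 + ₹3 + ₹3 + ₹3 = ₹24.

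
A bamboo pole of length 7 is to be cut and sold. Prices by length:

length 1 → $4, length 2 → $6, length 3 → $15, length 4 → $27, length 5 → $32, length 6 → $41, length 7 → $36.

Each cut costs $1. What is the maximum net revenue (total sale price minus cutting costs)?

44

Consider every possible first cut. net[k] is the best of p[i]+net[k−i] over all sellable i≤k, charging 1 whenever i<k.
net[1] = 4
net[2] = max(4+4-1, 6+0) = 7
net[3] = max(4+7-1, 6+4-1, 15+0) = 15
net[4] = max(4+15-1, 6+7-1, 15+4-1, 27+0) = 27
net[5] = max(4+27-1, 6+15-1, 15+7-1, 27+4-1, 32+0) = 32
net[6] = max(4+32-1, 6+27-1, 15+15-1, 27+7-1, 32+4-1, 41+0) = 41
net[7] = max(4+41-1, 6+32-1, 15+27-1, …, 41+4-1, 36+0) = 44
One optimal plan: pieces 6 + 1 (1 cut) → $45 − $1 = $44.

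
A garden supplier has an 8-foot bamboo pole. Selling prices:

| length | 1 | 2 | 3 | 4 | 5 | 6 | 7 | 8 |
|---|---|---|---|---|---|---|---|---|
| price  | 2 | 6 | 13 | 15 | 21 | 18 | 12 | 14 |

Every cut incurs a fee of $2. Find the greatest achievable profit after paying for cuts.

Build v[k] bottom-up: v[k] = max over allowed piece i of (p[i] + v[k−i]) − 2 per cut.
v[1] = 2
v[2] = max(2+2-2, 6+0) = 6
v[3] = max(2+6-2, 6+2-2, 13+0) = 13
v[4] = max(2+13-2, 6+6-2, 13+2-2, 15+0) = 15
v[5] = max(2+15-2, 6+13-2, 13+6-2, 15+2-2, 21+0) = 21
v[6] = max(2+21-2, 6+15-2, 13+13-2, 15+6-2, 21+2-2, 18+0) = 24
v[7] = max(2+24-2, 6+21-2, 13+15-2, …, 18+2-2, 12+0) = 26
v[8] = max(2+26-2, 6+24-2, 13+21-2, …, 12+2-2, 14+0) = 32
One optimal plan: pieces 5 + 3 (1 cut) → $34 − $2 = $32.

32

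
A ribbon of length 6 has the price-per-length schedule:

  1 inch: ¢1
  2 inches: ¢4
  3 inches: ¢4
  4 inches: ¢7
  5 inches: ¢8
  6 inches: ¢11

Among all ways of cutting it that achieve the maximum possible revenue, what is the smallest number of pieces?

3

Let r[k] be the best obtainable value from length k. For each k, try every first piece i and keep the best of price[i] + r[k−i].
r[1] = 1
r[2] = max(1+1, 4+0) = 4
r[3] = max(1+4, 4+1, 4+0) = 5
r[4] = max(1+5, 4+4, 4+1, 7+0) = 8
r[5] = max(1+8, 4+5, 4+4, 7+1, 8+0) = 9
r[6] = max(1+9, 4+8, 4+5, 7+4, 8+1, 11+0) = 12
Maximum revenue is ¢12.
Now minimize piece count subject to staying optimal: for each k, pieces[k] = 1 + min over i with p[i]+r[k−i]=r[k] of pieces[k−i].
pieces[3] = 2
pieces[4] = 2
pieces[5] = 3
pieces[6] = 3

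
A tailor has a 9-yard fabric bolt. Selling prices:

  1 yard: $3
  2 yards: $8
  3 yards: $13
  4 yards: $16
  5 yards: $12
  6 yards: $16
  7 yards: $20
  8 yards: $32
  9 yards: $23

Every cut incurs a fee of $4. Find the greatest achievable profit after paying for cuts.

Build net[k] bottom-up: net[k] = max over allowed piece i of (p[i] + net[k−i]) − 4 per cut.
net[1] = 3
net[2] = max(3+3-4, 8+0) = 8
net[3] = max(3+8-4, 8+3-4, 13+0) = 13
net[4] = max(3+13-4, 8+8-4, 13+3-4, 16+0) = 16
net[5] = max(3+16-4, 8+13-4, 13+8-4, 16+3-4, 12+0) = 17
net[6] = max(3+17-4, 8+16-4, 13+13-4, 16+8-4, 12+3-4, 16+0) = 22
net[7] = max(3+22-4, 8+17-4, 13+16-4, …, 16+3-4, 20+0) = 25
net[8] = max(3+25-4, 8+22-4, 13+17-4, …, 20+3-4, 32+0) = 32
net[9] = max(3+32-4, 8+25-4, 13+22-4, …, 32+3-4, 23+0) = 31
One optimal plan: pieces 8 + 1 (1 cut) → $35 − $4 = $31.

31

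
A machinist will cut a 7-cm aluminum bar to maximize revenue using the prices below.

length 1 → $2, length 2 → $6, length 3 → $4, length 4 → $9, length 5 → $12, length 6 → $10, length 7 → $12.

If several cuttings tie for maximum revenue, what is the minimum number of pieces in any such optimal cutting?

4

Consider every possible first cut. r[k] is the best of p[i]+r[k−i] over all sellable i≤k.
r[1] = 2
r[2] = max(2+2, 6+0) = 6
r[3] = max(2+6, 6+2, 4+0) = 8
r[4] = max(2+8, 6+6, 4+2, 9+0) = 12
r[5] = max(2+12, 6+8, 4+6, 9+2, 12+0) = 14
r[6] = max(2+14, 6+12, 4+8, 9+6, 12+2, 10+0) = 18
r[7] = max(2+18, 6+14, 4+12, …, 10+2, 12+0) = 20
Maximum revenue is $20.
Now minimize piece count subject to staying optimal: for each k, pieces[k] = 1 + min over i with p[i]+r[k−i]=r[k] of pieces[k−i].
pieces[4] = 2
pieces[5] = 3
pieces[6] = 3
pieces[7] = 4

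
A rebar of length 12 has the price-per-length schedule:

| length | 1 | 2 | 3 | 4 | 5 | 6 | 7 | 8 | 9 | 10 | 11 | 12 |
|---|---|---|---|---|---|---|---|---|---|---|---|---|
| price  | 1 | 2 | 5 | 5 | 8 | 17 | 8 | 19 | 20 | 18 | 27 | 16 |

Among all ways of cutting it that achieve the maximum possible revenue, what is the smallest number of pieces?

2

Consider every possible first cut. r[k] is the best of p[i]+r[k−i] over all sellable i≤k.
r[1] = 1
r[2] = max(1+1, 2+0) = 2
r[3] = max(1+2, 2+1, 5+0) = 5
r[4] = max(1+5, 2+2, 5+1, 5+0) = 6
r[5] = max(1+6, 2+5, 5+2, 5+1, 8+0) = 8
r[6] = max(1+8, 2+6, 5+5, 5+2, 8+1, 17+0) = 17
r[7] = max(1+17, 2+8, 5+6, …, 17+1, 8+0) = 18
r[8] = max(1+18, 2+17, 5+8, …, 8+1, 19+0) = 19
r[9] = max(1+19, 2+18, 5+17, …, 19+1, 20+0) = 22
r[10] = max(1+22, 2+19, 5+18, …, 20+1, 18+0) = 23
r[11] = max(1+23, 2+22, 5+19, …, 18+1, 27+0) = 27
r[12] = max(1+27, 2+23, 5+22, …, 27+1, 16+0) = 34
Maximum revenue is ₹34.
Now minimize piece count subject to staying optimal: for each k, pieces[k] = 1 + min over i with p[i]+r[k−i]=r[k] of pieces[k−i].
pieces[9] = 2
pieces[10] = 3
pieces[11] = 1
pieces[12] = 2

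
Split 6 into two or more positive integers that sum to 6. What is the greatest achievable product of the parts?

Let m[k] be the best product for length k (with at least one cut). For each first piece i, the rest contributes max(k−i, m[k−i]).
m[2] = 1·max(1,0) = 1·1 = 1
m[3] = 1·max(2,1) = 1·2 = 2
m[4] = 2·max(2,1) = 2·2 = 4
m[5] = 2·max(3,2) = 2·3 = 6
m[6] = 3·max(3,2) = 3·3 = 9
One optimal split: 3 + 3; product 3·3 = 9.

9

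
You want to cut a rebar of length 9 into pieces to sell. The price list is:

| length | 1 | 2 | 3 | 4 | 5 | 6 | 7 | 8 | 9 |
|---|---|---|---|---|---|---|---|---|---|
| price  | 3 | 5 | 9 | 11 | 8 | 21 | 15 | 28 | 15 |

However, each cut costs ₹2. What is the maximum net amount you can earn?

29

Let v[k] be the best obtainable value from length k. For each k, try every first piece i and keep the best of price[i] + v[k−i] minus the 2 cut fee when i<k.
v[1] = 3
v[2] = max(3+3-2, 5+0) = 5
v[3] = max(3+5-2, 5+3-2, 9+0) = 9
v[4] = max(3+9-2, 5+5-2, 9+3-2, 11+0) = 11
v[5] = max(3+11-2, 5+9-2, 9+5-2, 11+3-2, 8+0) = 12
v[6] = max(3+12-2, 5+11-2, 9+9-2, 11+5-2, 8+3-2, 21+0) = 21
v[7] = max(3+21-2, 5+12-2, 9+11-2, …, 21+3-2, 15+0) = 22
v[8] = max(3+22-2, 5+21-2, 9+12-2, …, 15+3-2, 28+0) = 28
v[9] = max(3+28-2, 5+22-2, 9+21-2, …, 28+3-2, 15+0) = 29
One optimal plan: pieces 8 + 1 (1 cut) → ₹31 − ₹2 = ₹29.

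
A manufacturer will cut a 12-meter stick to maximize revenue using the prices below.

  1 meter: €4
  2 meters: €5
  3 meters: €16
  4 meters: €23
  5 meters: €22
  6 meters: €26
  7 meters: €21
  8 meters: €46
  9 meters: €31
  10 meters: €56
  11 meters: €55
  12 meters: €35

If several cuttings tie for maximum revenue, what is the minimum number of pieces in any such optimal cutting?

Build r[k] bottom-up: r[k] = max over allowed piece i of (p[i] + r[k−i]).
r[1] = 4
r[2] = 8  (first piece 1, then r[1]=4)
r[3] = 16
r[4] = 23
r[5] = 27  (first piece 1, then r[4]=23)
r[6] = 32  (first piece 3, then r[3]=16)
r[7] = 39  (first piece 3, then r[4]=23)
r[8] = 46  (first piece 4, then r[4]=23)
r[9] = 50  (first piece 1, then r[8]=46)
r[10] = 56
r[11] = 62  (first piece 3, then r[8]=46)
r[12] = 69  (first piece 4, then r[8]=46)
Maximum revenue is €69.
Now minimize piece count subject to staying optimal: for each k, pieces[k] = 1 + min over i with p[i]+r[k−i]=r[k] of pieces[k−i].
pieces[9] = 2
pieces[10] = 1
pieces[11] = 2
pieces[12] = 2

2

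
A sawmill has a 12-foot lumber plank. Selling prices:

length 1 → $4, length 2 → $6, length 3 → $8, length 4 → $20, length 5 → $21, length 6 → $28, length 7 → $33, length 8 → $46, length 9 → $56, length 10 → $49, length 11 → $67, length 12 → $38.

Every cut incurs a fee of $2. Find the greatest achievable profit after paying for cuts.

Let net[k] be the best obtainable value from length k. For each k, try every first piece i and keep the best of price[i] + net[k−i] minus the 2 cut fee when i<k.
net[1] = 4
net[2] = max(4+4-2, 6+0) = 6
net[3] = max(4+6-2, 6+4-2, 8+0) = 8
net[4] = max(4+8-2, 6+6-2, 8+4-2, 20+0) = 20
net[5] = max(4+20-2, 6+8-2, 8+6-2, 20+4-2, 21+0) = 22
net[6] = max(4+22-2, 6+20-2, 8+8-2, 20+6-2, 21+4-2, 28+0) = 28
net[7] = max(4+28-2, 6+22-2, 8+20-2, …, 28+4-2, 33+0) = 33
net[8] = max(4+33-2, 6+28-2, 8+22-2, …, 33+4-2, 46+0) = 46
net[9] = max(4+46-2, 6+33-2, 8+28-2, …, 46+4-2, 56+0) = 56
net[10] = max(4+56-2, 6+46-2, 8+33-2, …, 56+4-2, 49+0) = 58
net[11] = max(4+58-2, 6+56-2, 8+46-2, …, 49+4-2, 67+0) = 67
net[12] = max(4+67-2, 6+58-2, 8+56-2, …, 67+4-2, 38+0) = 69
One optimal plan: pieces 11 + 1 (1 cut) → $71 − $2 = $69.

69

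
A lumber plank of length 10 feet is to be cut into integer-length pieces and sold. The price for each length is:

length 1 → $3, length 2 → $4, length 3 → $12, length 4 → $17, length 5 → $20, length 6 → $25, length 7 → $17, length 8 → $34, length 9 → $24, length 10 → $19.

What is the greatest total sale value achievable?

42

Build v[k] bottom-up: v[k] = max over allowed piece i of (p[i] + v[k−i]).
v[1] = 3
v[2] = 6  (first piece 1, then v[1]=3)
v[3] = 12
v[4] = 17
v[5] = 20  (first piece 1, then v[4]=17)
v[6] = 25
v[7] = 29  (first piece 3, then v[4]=17)
v[8] = 34  (first piece 4, then v[4]=17)
v[9] = 37  (first piece 1, then v[8]=34)
v[10] = 42  (first piece 4, then v[6]=25)
One optimal cutting: 6 + 4 → $25 + $17 = $42.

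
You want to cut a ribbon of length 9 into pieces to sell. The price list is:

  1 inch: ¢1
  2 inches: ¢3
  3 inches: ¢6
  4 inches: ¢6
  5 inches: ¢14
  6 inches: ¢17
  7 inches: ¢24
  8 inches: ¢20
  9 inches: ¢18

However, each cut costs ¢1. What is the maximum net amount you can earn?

26

Build r[k] bottom-up: r[k] = max over allowed piece i of (p[i] + r[k−i]) − 1 per cut.
r[1] = 1
r[2] = 3
r[3] = 6
r[4] = 6  (first piece 1, then r[3]=6)
r[5] = 14
r[6] = 17
r[7] = 24
r[8] = 24  (first piece 1, then r[7]=24)
r[9] = 26  (first piece 2, then r[7]=24)
One optimal plan: pieces 7 + 2 (1 cut) → ¢27 − ¢1 = ¢26.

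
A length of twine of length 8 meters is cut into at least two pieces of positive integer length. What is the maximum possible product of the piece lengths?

Let m[k] be the best product for length k (with at least one cut). For each first piece i, the rest contributes max(k−i, m[k−i]).
m[2] = 1×max(1,0) = 1×1 = 1
m[3] = max(1×2, 2×1) = 2
m[4] = max(1×3, 2×2, 3×1) = 4
m[5] = max(1×4, 2×3, 3×2, 4×1) = 6
m[6] = max(1×6, 2×4, 3×3, 4×2, 5×1) = 9
m[7] = max(1×9, 2×6, 3×4, 4×3, 5×2, 6×1) = 12
m[8] = max(1×12, 2×9, 3×6, …, 6×2, 7×1) = 18
One optimal split: 3 + 3 + 2; product 3×3×2 = 18.

18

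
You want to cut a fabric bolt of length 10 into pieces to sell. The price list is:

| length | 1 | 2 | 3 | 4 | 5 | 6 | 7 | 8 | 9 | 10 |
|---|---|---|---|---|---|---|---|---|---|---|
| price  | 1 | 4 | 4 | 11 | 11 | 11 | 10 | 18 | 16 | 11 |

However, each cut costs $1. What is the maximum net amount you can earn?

Consider every possible first cut. net[k] is the best of p[i]+net[k−i] over all sellable i≤k, charging 1 whenever i<k.
net[1] = 1
net[2] = max(1+1-1, 4+0) = 4
net[3] = max(1+4-1, 4+1-1, 4+0) = 4
net[4] = max(1+4-1, 4+4-1, 4+1-1, 11+0) = 11
net[5] = max(1+11-1, 4+4-1, 4+4-1, 11+1-1, 11+0) = 11
net[6] = max(1+11-1, 4+11-1, 4+4-1, 11+4-1, 11+1-1, 11+0) = 14
net[7] = max(1+14-1, 4+11-1, 4+11-1, …, 11+1-1, 10+0) = 14
net[8] = max(1+14-1, 4+14-1, 4+11-1, …, 10+1-1, 18+0) = 21
net[9] = max(1+21-1, 4+14-1, 4+14-1, …, 18+1-1, 16+0) = 21
net[10] = max(1+21-1, 4+21-1, 4+14-1, …, 16+1-1, 11+0) = 24
One optimal plan: pieces 4 + 4 + 2 (2 cuts) → $26 − $2 = $24.

24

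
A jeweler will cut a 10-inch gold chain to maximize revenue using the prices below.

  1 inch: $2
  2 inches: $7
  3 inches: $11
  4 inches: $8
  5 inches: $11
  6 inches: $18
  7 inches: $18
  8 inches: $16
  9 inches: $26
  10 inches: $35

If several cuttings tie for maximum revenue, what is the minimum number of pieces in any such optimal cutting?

4

Consider every possible first cut. r[k] is the best of p[i]+r[k−i] over all sellable i≤k.
r[1] = 2
r[2] = max(2+2, 7+0) = 7
r[3] = max(2+7, 7+2, 11+0) = 11
r[4] = max(2+11, 7+7, 11+2, 8+0) = 14
r[5] = max(2+14, 7+11, 11+7, 8+2, 11+0) = 18
r[6] = max(2+18, 7+14, 11+11, 8+7, 11+2, 18+0) = 22
r[7] = max(2+22, 7+18, 11+14, …, 18+2, 18+0) = 25
r[8] = max(2+25, 7+22, 11+18, …, 18+2, 16+0) = 29
r[9] = max(2+29, 7+25, 11+22, …, 16+2, 26+0) = 33
r[10] = max(2+33, 7+29, 11+25, …, 26+2, 35+0) = 36
Maximum revenue is $36.
Now minimize piece count subject to staying optimal: for each k, pieces[k] = 1 + min over i with p[i]+r[k−i]=r[k] of pieces[k−i].
pieces[7] = 3
pieces[8] = 3
pieces[9] = 3
pieces[10] = 4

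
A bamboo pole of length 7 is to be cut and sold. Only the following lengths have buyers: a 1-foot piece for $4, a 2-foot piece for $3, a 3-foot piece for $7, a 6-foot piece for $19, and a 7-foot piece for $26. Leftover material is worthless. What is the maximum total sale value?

Build f[k] bottom-up: f[k] = max over allowed piece i of (p[i] + f[k−i]).
f[1] = 4
f[2] = max(4+4, 3+0) = 8
f[3] = max(4+8, 3+4, 7+0) = 12
f[4] = max(4+12, 3+8, 7+4) = 16
f[5] = max(4+16, 3+12, 7+8) = 20
f[6] = max(4+20, 3+16, 7+12, 19+0) = 24
f[7] = max(4+24, 3+20, 7+16, 19+4, 26+0) = 28
One optimal cutting: 1 + 1 + 1 + 1 + 1 + 1 + 1 → $28.

28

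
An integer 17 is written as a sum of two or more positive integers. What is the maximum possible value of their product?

Fill g[k] for k=2..17: at each k try every first piece i and multiply by the better of (k−i) uncut or g[k−i].
g[2] = 1*max(1,0) = 1*1 = 1
g[3] = max(1*2, 2*1) = 2
g[4] = max(1*3, 2*2, 3*1) = 4
g[5] = max(1*4, 2*3, 3*2, 4*1) = 6
g[6] = max(1*6, 2*4, 3*3, 4*2, 5*1) = 9
g[7] = max(1*9, 2*6, 3*4, 4*3, 5*2, 6*1) = 12
g[8] = max(1*12, 2*9, 3*6, …, 6*2, 7*1) = 18
g[9] = max(1*18, 2*12, 3*9, …, 7*2, 8*1) = 27
g[10] = max(1*27, 2*18, 3*12, …, 8*2, 9*1) = 36
g[11] = max(1*36, 2*27, 3*18, …, 9*2, 10*1) = 54
g[12] = max(1*54, 2*36, 3*27, …, 10*2, 11*1) = 81
g[13] = max(1*81, 2*54, 3*36, …, 11*2, 12*1) = 108
g[14] = max(1*108, 2*81, 3*54, …, 12*2, 13*1) = 162
g[15] = max(1*162, 2*108, 3*81, …, 13*2, 14*1) = 243
g[16] = max(1*243, 2*162, 3*108, …, 14*2, 15*1) = 324
g[17] = max(1*324, 2*243, 3*162, …, 15*2, 16*1) = 486
One optimal split: 3 + 3 + 3 + 3 + 3 + 2; product 3*3*3*3*3*2 = 486.

486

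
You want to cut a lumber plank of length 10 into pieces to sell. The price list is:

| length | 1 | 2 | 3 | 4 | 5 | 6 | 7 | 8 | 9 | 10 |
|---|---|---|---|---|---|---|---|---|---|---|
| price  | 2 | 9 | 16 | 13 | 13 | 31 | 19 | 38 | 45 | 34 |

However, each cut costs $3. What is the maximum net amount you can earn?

44

Let net[k] be the best obtainable value from length k. For each k, try every first piece i and keep the best of price[i] + net[k−i] minus the 3 cut fee when i<k.
net[1] = 2
net[2] = max(2+2-3, 9+0) = 9
net[3] = max(2+9-3, 9+2-3, 16+0) = 16
net[4] = max(2+16-3, 9+9-3, 16+2-3, 13+0) = 15
net[5] = max(2+15-3, 9+16-3, 16+9-3, 13+2-3, 13+0) = 22
net[6] = max(2+22-3, 9+15-3, 16+16-3, 13+9-3, 13+2-3, 31+0) = 31
net[7] = max(2+31-3, 9+22-3, 16+15-3, …, 31+2-3, 19+0) = 30
net[8] = max(2+30-3, 9+31-3, 16+22-3, …, 19+2-3, 38+0) = 38
net[9] = max(2+38-3, 9+30-3, 16+31-3, …, 38+2-3, 45+0) = 45
net[10] = max(2+45-3, 9+38-3, 16+30-3, …, 45+2-3, 34+0) = 44
One optimal plan: pieces 9 + 1 (1 cut) → $47 − $3 = $44.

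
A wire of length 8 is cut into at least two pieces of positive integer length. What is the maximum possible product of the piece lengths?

Let prod[k] be the best product for length k (with at least one cut). For each first piece i, the rest contributes max(k−i, prod[k−i]).
prod[2] = 1·max(1,0) = 1·1 = 1
prod[3] = 1·max(2,1) = 1·2 = 2
prod[4] = 2·max(2,1) = 2·2 = 4
prod[5] = 2·max(3,2) = 2·3 = 6
prod[6] = 3·max(3,2) = 3·3 = 9
prod[7] = 2·max(5,6) = 2·6 = 12
prod[8] = 2·max(6,9) = 2·9 = 18
One optimal split: 3 + 3 + 2; product 3·3·2 = 18.

18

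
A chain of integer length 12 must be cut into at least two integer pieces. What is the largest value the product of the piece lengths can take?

81

Let f[k] be the best product for length k (with at least one cut). For each first piece i, the rest contributes max(k−i, f[k−i]).
Small cases: f[2]=1, f[3]=2, f[4]=4.
f[5] = max(1*4, 2*3, 3*2, 4*1) = 6
f[6] = max(1*6, 2*4, 3*3, 4*2, 5*1) = 9
f[7] = max(1*9, 2*6, 3*4, 4*3, 5*2, 6*1) = 12
f[8] = max(1*12, 2*9, 3*6, …, 6*2, 7*1) = 18
f[9] = max(1*18, 2*12, 3*9, …, 7*2, 8*1) = 27
f[10] = max(1*27, 2*18, 3*12, …, 8*2, 9*1) = 36
f[11] = max(1*36, 2*27, 3*18, …, 9*2, 10*1) = 54
f[12] = max(1*54, 2*36, 3*27, …, 10*2, 11*1) = 81
One optimal split: 3 + 3 + 3 + 3; product 3*3*3*3 = 81.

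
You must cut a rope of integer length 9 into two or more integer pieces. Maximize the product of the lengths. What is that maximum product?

Define m[k] = max over 1≤i<k of i · max(k−i, m[k−i]); the inner max lets the remainder stay uncut if that's better.
m[2] = 1·max(1,0) = 1·1 = 1
m[3] = 1·max(2,1) = 1·2 = 2
m[4] = 2·max(2,1) = 2·2 = 4
m[5] = 2·max(3,2) = 2·3 = 6
m[6] = 3·max(3,2) = 3·3 = 9
m[7] = 2·max(5,6) = 2·6 = 12
m[8] = 2·max(6,9) = 2·9 = 18
m[9] = 3·max(6,9) = 3·9 = 27
One optimal split: 3 + 3 + 3; product 3·3·3 = 27.

27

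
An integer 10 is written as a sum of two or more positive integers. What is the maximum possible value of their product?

36

Let g[k] be the best product for length k (with at least one cut). For each first piece i, the rest contributes max(k−i, g[k−i]).
Small cases: g[2]=1, g[3]=2.
g[4] = 2×max(2,1) = 2×2 = 4
g[5] = 2×max(3,2) = 2×3 = 6
g[6] = 3×max(3,2) = 3×3 = 9
g[7] = 2×max(5,6) = 2×6 = 12
g[8] = 2×max(6,9) = 2×9 = 18
g[9] = 3×max(6,9) = 3×9 = 27
g[10] = 2×max(8,18) = 2×18 = 36
One optimal split: 3 + 3 + 2 + 2; product 3×3×2×2 = 36.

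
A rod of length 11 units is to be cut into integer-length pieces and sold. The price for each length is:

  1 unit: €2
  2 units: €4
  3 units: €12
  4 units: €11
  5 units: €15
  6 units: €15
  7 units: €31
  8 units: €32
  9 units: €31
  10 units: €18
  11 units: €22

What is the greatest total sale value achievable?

Build v[k] bottom-up: v[k] = max over allowed piece i of (p[i] + v[k−i]).
v[1] = 2
v[2] = 4  (first piece 1, then v[1]=2)
v[3] = 12
v[4] = 14  (first piece 1, then v[3]=12)
v[5] = 16  (first piece 1, then v[4]=14)
v[6] = 24  (first piece 3, then v[3]=12)
v[7] = 31
v[8] = 33  (first piece 1, then v[7]=31)
v[9] = 36  (first piece 3, then v[6]=24)
v[10] = 43  (first piece 3, then v[7]=31)
v[11] = 45  (first piece 1, then v[10]=43)
One optimal cutting: 7 + 3 + 1 → €31 + €12 + €2 = €45.

45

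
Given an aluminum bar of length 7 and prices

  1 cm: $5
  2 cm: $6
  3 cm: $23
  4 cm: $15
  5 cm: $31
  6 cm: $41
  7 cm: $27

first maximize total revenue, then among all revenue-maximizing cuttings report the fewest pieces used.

Build r[k] bottom-up: r[k] = max over allowed piece i of (p[i] + r[k−i]).
r[1] = 5
r[2] = 10  (first piece 1, then r[1]=5)
r[3] = 23
r[4] = 28  (first piece 1, then r[3]=23)
r[5] = 33  (first piece 1, then r[4]=28)
r[6] = 46  (first piece 3, then r[3]=23)
r[7] = 51  (first piece 1, then r[6]=46)
Maximum revenue is $51.
Now minimize piece count subject to staying optimal: for each k, pieces[k] = 1 + min over i with p[i]+r[k−i]=r[k] of pieces[k−i].
pieces[4] = 2
pieces[5] = 3
pieces[6] = 2
pieces[7] = 3

3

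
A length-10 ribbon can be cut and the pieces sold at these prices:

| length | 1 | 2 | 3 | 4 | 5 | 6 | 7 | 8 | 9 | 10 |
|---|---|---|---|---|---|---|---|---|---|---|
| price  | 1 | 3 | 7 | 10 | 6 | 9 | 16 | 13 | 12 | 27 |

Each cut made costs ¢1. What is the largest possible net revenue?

27

Let net[k] be the best obtainable value from length k. For each k, try every first piece i and keep the best of price[i] + net[k−i] minus the 1 cut fee when i<k.
net[1] = 1
net[2] = 3
net[3] = 7
net[4] = 10
net[5] = 10  (first piece 1, then net[4]=10)
net[6] = 13  (first piece 3, then net[3]=7)
net[7] = 16  (first piece 3, then net[4]=10)
net[8] = 19  (first piece 4, then net[4]=10)
net[9] = 19  (first piece 1, then net[8]=19)
net[10] = 27
Best is to make no cuts and sell whole for ¢27.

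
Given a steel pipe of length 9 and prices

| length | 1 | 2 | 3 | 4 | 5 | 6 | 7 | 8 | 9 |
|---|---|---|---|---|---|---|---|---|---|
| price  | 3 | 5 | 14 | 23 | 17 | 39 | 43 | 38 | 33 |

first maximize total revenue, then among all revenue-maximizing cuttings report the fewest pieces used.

2

Let r[k] be the best obtainable value from length k. For each k, try every first piece i and keep the best of price[i] + r[k−i].
r[1] = 3
r[2] = 6  (first piece 1, then r[1]=3)
r[3] = 14
r[4] = 23
r[5] = 26  (first piece 1, then r[4]=23)
r[6] = 39
r[7] = 43
r[8] = 46  (first piece 1, then r[7]=43)
r[9] = 53  (first piece 3, then r[6]=39)
Maximum revenue is $53.
Now minimize piece count subject to staying optimal: for each k, pieces[k] = 1 + min over i with p[i]+r[k−i]=r[k] of pieces[k−i].
pieces[6] = 1
pieces[7] = 1
pieces[8] = 2
pieces[9] = 2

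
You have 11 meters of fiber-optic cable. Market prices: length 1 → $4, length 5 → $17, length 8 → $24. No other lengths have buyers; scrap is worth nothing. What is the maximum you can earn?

Let f[k] be the best obtainable value from length k. For each k, try every first piece i and keep the best of price[i] + f[k−i].
f[1] = 4
f[2] = 8  (first piece 1, then f[1]=4)
f[3] = 12  (first piece 1, then f[2]=8)
f[4] = 16  (first piece 1, then f[3]=12)
f[5] = 20  (first piece 1, then f[4]=16)
f[6] = 24  (first piece 1, then f[5]=20)
f[7] = 28  (first piece 1, then f[6]=24)
f[8] = 32  (first piece 1, then f[7]=28)
f[9] = 36  (first piece 1, then f[8]=32)
f[10] = 40  (first piece 1, then f[9]=36)
f[11] = 44  (first piece 1, then f[10]=40)
One optimal cutting: 1 + 1 + 1 + 1 + 1 + 1 + 1 + 1 + 1 + 1 + 1 → $44.

44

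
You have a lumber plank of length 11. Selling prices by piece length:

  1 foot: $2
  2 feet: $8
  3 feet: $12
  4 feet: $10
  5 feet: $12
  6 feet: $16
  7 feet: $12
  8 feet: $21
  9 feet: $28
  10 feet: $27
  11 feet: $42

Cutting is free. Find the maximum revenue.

Build best[k] bottom-up: best[k] = max over allowed piece i of (p[i] + best[k−i]).
best[1] = 2
best[2] = 8
best[3] = 12
best[4] = 16  (first piece 2, then best[2]=8)
best[5] = 20  (first piece 2, then best[3]=12)
best[6] = 24  (first piece 2, then best[4]=16)
best[7] = 28  (first piece 2, then best[5]=20)
best[8] = 32  (first piece 2, then best[6]=24)
best[9] = 36  (first piece 2, then best[7]=28)
best[10] = 40  (first piece 2, then best[8]=32)
best[11] = 44  (first piece 2, then best[9]=36)
One optimal cutting: 3 + 2 + 2 + 2 + 2 → $12 + $8 + $8 + $8 + $8 = $44.

44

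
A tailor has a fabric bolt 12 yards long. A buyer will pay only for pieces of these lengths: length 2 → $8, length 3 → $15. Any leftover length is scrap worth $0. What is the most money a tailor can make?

60

Build f[k] bottom-up: f[k] = max over allowed piece i of (p[i] + f[k−i]).
f[1] = 0
f[2] = 8
f[3] = max(8+0, 15+0) = 15
f[4] = max(8+8, 15+0) = 16
f[5] = max(8+15, 15+8) = 23
f[6] = max(8+16, 15+15) = 30
f[7] = max(8+23, 15+16) = 31
f[8] = max(8+30, 15+23) = 38
f[9] = max(8+31, 15+30) = 45
f[10] = max(8+38, 15+31) = 46
f[11] = max(8+45, 15+38) = 53
f[12] = max(8+46, 15+45) = 60
One optimal cutting: 3 + 3 + 3 + 3 → $60.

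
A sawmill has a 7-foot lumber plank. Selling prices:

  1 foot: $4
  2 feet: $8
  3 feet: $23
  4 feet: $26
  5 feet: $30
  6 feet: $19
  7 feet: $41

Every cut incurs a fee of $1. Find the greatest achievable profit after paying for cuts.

Let v[k] be the best obtainable value from length k. For each k, try every first piece i and keep the best of price[i] + v[k−i] minus the 1 cut fee when i<k.
v[1] = 4
v[2] = max(4+4-1, 8+0) = 8
v[3] = max(4+8-1, 8+4-1, 23+0) = 23
v[4] = max(4+23-1, 8+8-1, 23+4-1, 26+0) = 26
v[5] = max(4+26-1, 8+23-1, 23+8-1, 26+4-1, 30+0) = 30
v[6] = max(4+30-1, 8+26-1, 23+23-1, 26+8-1, 30+4-1, 19+0) = 45
v[7] = max(4+45-1, 8+30-1, 23+26-1, …, 19+4-1, 41+0) = 48
One optimal plan: pieces 3 + 3 + 1 (2 cuts) → $50 − $2 = $48.

48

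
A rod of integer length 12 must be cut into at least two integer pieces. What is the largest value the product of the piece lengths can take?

81

Fill m[k] for k=2..12: at each k try every first piece i and multiply by the better of (k−i) uncut or m[k−i].
Small cases: m[2]=1, m[3]=2, m[4]=4.
m[5] = max(1·4, 2·3, 3·2, 4·1) = 6
m[6] = max(1·6, 2·4, 3·3, 4·2, 5·1) = 9
m[7] = max(1·9, 2·6, 3·4, 4·3, 5·2, 6·1) = 12
m[8] = max(1·12, 2·9, 3·6, …, 6·2, 7·1) = 18
m[9] = max(1·18, 2·12, 3·9, …, 7·2, 8·1) = 27
m[10] = max(1·27, 2·18, 3·12, …, 8·2, 9·1) = 36
m[11] = max(1·36, 2·27, 3·18, …, 9·2, 10·1) = 54
m[12] = max(1·54, 2·36, 3·27, …, 10·2, 11·1) = 81
One optimal split: 3 + 3 + 3 + 3; product 3·3·3·3 = 81.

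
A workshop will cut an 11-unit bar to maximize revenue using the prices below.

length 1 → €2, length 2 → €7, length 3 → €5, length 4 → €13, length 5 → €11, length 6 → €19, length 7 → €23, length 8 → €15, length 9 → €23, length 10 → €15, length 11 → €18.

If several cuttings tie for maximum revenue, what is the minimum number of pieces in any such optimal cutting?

3

Build r[k] bottom-up: r[k] = max over allowed piece i of (p[i] + r[k−i]).
r[1] = 2
r[2] = max(2+2, 7+0) = 7
r[3] = max(2+7, 7+2, 5+0) = 9
r[4] = max(2+9, 7+7, 5+2, 13+0) = 14
r[5] = max(2+14, 7+9, 5+7, 13+2, 11+0) = 16
r[6] = max(2+16, 7+14, 5+9, 13+7, 11+2, 19+0) = 21
r[7] = max(2+21, 7+16, 5+14, …, 19+2, 23+0) = 23
r[8] = max(2+23, 7+21, 5+16, …, 23+2, 15+0) = 28
r[9] = max(2+28, 7+23, 5+21, …, 15+2, 23+0) = 30
r[10] = max(2+30, 7+28, 5+23, …, 23+2, 15+0) = 35
r[11] = max(2+35, 7+30, 5+28, …, 15+2, 18+0) = 37
Maximum revenue is €37.
Now minimize piece count subject to staying optimal: for each k, pieces[k] = 1 + min over i with p[i]+r[k−i]=r[k] of pieces[k−i].
pieces[8] = 4
pieces[9] = 2
pieces[10] = 5
pieces[11] = 3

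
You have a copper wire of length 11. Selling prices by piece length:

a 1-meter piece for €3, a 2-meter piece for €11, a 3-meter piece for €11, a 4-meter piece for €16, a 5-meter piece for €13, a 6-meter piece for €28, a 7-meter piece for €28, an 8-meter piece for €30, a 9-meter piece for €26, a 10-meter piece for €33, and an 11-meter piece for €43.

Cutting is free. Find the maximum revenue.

58

Let best[k] be the best obtainable value from length k. For each k, try every first piece i and keep the best of price[i] + best[k−i].
best[1] = 3
best[2] = max(3+3, 11+0) = 11
best[3] = max(3+11, 11+3, 11+0) = 14
best[4] = max(3+14, 11+11, 11+3, 16+0) = 22
best[5] = max(3+22, 11+14, 11+11, 16+3, 13+0) = 25
best[6] = max(3+25, 11+22, 11+14, 16+11, 13+3, 28+0) = 33
best[7] = max(3+33, 11+25, 11+22, …, 28+3, 28+0) = 36
best[8] = max(3+36, 11+33, 11+25, …, 28+3, 30+0) = 44
best[9] = max(3+44, 11+36, 11+33, …, 30+3, 26+0) = 47
best[10] = max(3+47, 11+44, 11+36, …, 26+3, 33+0) = 55
best[11] = max(3+55, 11+47, 11+44, …, 33+3, 43+0) = 58
One optimal cutting: 2 + 2 + 2 + 2 + 2 + 1 → €11 + €11 + €11 + €11 + €11 + €3 = €58.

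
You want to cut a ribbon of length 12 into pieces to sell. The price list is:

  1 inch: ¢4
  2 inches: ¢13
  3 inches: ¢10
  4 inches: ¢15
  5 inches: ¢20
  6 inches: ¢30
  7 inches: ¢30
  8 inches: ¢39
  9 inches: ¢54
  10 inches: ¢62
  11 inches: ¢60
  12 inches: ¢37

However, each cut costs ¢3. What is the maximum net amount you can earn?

Let v[k] be the best obtainable value from length k. For each k, try every first piece i and keep the best of price[i] + v[k−i] minus the 3 cut fee when i<k.
v[1] = 4
v[2] = max(4+4-3, 13+0) = 13
v[3] = max(4+13-3, 13+4-3, 10+0) = 14
v[4] = max(4+14-3, 13+13-3, 10+4-3, 15+0) = 23
v[5] = max(4+23-3, 13+14-3, 10+13-3, 15+4-3, 20+0) = 24
v[6] = max(4+24-3, 13+23-3, 10+14-3, 15+13-3, 20+4-3, 30+0) = 33
v[7] = max(4+33-3, 13+24-3, 10+23-3, …, 30+4-3, 30+0) = 34
v[8] = max(4+34-3, 13+33-3, 10+24-3, …, 30+4-3, 39+0) = 43
v[9] = max(4+43-3, 13+34-3, 10+33-3, …, 39+4-3, 54+0) = 54
v[10] = max(4+54-3, 13+43-3, 10+34-3, …, 54+4-3, 62+0) = 62
v[11] = max(4+62-3, 13+54-3, 10+43-3, …, 62+4-3, 60+0) = 64
v[12] = max(4+64-3, 13+62-3, 10+54-3, …, 60+4-3, 37+0) = 72
One optimal plan: pieces 10 + 2 (1 cut) → ¢75 − ¢3 = ¢72.

72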